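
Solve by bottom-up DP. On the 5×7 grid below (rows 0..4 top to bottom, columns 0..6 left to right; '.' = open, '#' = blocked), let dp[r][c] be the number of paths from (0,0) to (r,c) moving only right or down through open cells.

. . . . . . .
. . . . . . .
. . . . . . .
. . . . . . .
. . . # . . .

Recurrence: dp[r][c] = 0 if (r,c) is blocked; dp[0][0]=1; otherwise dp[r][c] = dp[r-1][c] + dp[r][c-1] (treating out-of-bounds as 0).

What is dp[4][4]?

35

r\c   0   1   2   3   4   5   6
  0   1   1   1   1   1   1   1
  1   1   2   3   4   5   6   7
  2   1   3   6  10  15  21  28
  3   1   4  10  20  35  56  84
  4   1   5  15   0  35  91 175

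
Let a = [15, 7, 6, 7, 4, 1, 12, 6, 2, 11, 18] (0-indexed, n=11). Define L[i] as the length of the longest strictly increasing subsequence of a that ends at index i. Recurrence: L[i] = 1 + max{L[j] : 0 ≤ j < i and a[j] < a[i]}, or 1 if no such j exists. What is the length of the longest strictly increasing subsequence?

   i    0    1    2    3    4    5    6    7    8    9   10
a[i]   15    7    6    7    4    1   12    6    2   11   18
L[i]    1    1    1    2    1    1    3    2    2    3    4

4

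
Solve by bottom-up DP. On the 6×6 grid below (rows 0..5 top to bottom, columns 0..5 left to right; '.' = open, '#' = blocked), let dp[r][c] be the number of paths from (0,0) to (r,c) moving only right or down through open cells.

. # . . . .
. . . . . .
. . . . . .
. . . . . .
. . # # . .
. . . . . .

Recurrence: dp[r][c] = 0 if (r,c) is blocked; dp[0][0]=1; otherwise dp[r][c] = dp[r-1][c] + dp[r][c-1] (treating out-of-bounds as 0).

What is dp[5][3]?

5

r\c   0   1   2   3   4   5
  0   1   0   0   0   0   0
  1   1   1   1   1   1   1
  2   1   2   3   4   5   6
  3   1   3   6  10  15  21
  4   1   4   0   0  15  36
  5   1   5   5   5  20  56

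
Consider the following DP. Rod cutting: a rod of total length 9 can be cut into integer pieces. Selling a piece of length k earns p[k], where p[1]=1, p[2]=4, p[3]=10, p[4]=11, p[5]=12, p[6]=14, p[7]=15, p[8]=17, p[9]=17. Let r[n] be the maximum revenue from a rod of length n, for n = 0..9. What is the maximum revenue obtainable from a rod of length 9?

   n    0    1    2    3    4    5    6    7    8    9
r[n]    0    1    4   10   11   14   20   21   24   30

30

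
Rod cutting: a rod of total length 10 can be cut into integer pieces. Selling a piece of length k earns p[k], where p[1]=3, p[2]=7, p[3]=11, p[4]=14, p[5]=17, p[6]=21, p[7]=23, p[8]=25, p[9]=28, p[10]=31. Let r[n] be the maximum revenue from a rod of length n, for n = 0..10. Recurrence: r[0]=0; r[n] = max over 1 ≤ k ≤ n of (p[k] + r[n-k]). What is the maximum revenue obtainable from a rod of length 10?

   n    0    1    2    3    4    5    6    7    8    9   10
r[n]    0    3    7   11   14   18   22   25   29   33   36

36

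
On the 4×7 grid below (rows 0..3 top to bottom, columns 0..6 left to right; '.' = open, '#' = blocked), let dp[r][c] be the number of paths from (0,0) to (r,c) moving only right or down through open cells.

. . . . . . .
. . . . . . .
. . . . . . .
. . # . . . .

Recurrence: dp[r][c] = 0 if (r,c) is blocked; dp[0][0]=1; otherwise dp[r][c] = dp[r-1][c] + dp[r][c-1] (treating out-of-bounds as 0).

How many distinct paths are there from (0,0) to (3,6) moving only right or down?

r\c   0   1   2   3   4   5   6
  0   1   1   1   1   1   1   1
  1   1   2   3   4   5   6   7
  2   1   3   6  10  15  21  28
  3   1   4   0  10  25  46  74

74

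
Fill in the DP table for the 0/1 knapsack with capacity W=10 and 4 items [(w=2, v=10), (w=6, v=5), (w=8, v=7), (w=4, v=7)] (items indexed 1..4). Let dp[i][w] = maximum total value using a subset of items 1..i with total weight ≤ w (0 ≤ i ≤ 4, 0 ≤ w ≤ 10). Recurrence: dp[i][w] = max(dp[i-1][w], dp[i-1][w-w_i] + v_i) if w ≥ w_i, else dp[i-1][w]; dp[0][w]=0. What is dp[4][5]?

i\w   0   1   2   3   4   5   6   7   8   9  10
  0   0   0   0   0   0   0   0   0   0   0   0
  1   0   0  10  10  10  10  10  10  10  10  10
  2   0   0  10  10  10  10  10  10  15  15  15
  3   0   0  10  10  10  10  10  10  15  15  17
  4   0   0  10  10  10  10  17  17  17  17  17

10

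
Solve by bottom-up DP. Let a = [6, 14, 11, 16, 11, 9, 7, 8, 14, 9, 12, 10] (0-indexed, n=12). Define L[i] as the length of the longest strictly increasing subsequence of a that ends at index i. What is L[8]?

4

   i    0    1    2    3    4    5    6    7    8    9   10   11
a[i]    6   14   11   16   11    9    7    8   14    9   12   10
L[i]    1    2    2    3    2    2    2    3    4    4    5    5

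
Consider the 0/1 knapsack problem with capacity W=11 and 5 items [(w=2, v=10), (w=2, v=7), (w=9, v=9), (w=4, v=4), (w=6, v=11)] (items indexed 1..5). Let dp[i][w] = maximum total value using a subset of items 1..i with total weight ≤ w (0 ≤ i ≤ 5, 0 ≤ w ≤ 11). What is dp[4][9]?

i\w   0   1   2   3   4   5   6   7   8   9  10  11
  0   0   0   0   0   0   0   0   0   0   0   0   0
  1   0   0  10  10  10  10  10  10  10  10  10  10
  2   0   0  10  10  17  17  17  17  17  17  17  17
  3   0   0  10  10  17  17  17  17  17  17  17  19
  4   0   0  10  10  17  17  17  17  21  21  21  21
  5   0   0  10  10  17  17  17  17  21  21  28  28

21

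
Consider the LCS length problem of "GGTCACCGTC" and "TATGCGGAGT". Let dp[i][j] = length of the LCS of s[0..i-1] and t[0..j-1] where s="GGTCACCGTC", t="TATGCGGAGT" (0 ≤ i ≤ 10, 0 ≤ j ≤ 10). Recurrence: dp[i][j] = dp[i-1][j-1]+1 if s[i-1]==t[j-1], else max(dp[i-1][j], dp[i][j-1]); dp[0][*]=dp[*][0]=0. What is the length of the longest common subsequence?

5

   ''  T  A  T  G  C  G  G  A  G  T
''  0  0  0  0  0  0  0  0  0  0  0
 G  0  0  0  0  1  1  1  1  1  1  1
 G  0  0  0  0  1  1  2  2  2  2  2
 T  0  1  1  1  1  1  2  2  2  2  3
 C  0  1  1  1  1  2  2  2  2  2  3
 A  0  1  2  2  2  2  2  2  3  3  3
 C  0  1  2  2  2  3  3  3  3  3  3
 C  0  1  2  2  2  3  3  3  3  3  3
 G  0  1  2  2  3  3  4  4  4  4  4
 T  0  1  2  3  3  3  4  4  4  4  5
 C  0  1  2  3  3  4  4  4  4  4  5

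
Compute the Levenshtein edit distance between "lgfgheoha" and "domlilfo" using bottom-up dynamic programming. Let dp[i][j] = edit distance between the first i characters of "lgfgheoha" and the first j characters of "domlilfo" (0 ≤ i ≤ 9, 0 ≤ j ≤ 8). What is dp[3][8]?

   ''  d  o  m  l  i  l  f  o
''  0  1  2  3  4  5  6  7  8
 l  1  1  2  3  3  4  5  6  7
 g  2  2  2  3  4  4  5  6  7
 f  3  3  3  3  4  5  5  5  6
 g  4  4  4  4  4  5  6  6  6
 h  5  5  5  5  5  5  6  7  7
 e  6  6  6  6  6  6  6  7  8
 o  7  7  6  7  7  7  7  7  7
 h  8  8  7  7  8  8  8  8  8
 a  9  9  8  8  8  9  9  9  9

6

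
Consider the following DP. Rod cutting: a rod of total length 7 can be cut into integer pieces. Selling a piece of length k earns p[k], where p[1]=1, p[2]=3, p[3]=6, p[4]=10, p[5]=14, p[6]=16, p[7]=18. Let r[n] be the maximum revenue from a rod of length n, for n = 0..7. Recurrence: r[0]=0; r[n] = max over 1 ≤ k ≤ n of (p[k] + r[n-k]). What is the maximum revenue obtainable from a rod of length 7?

   n    0    1    2    3    4    5    6    7
r[n]    0    1    3    6   10   14   16   18

18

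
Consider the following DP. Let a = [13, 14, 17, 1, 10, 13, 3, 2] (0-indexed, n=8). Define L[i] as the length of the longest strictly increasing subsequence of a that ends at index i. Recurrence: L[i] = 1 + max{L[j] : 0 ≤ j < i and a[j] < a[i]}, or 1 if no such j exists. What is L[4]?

2

   i    0    1    2    3    4    5    6    7
a[i]   13   14   17    1   10   13    3    2
L[i]    1    2    3    1    2    3    2    2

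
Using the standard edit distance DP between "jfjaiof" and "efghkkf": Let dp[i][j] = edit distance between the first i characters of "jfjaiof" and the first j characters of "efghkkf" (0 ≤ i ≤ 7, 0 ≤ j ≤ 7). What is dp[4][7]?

   ''  e  f  g  h  k  k  f
''  0  1  2  3  4  5  6  7
 j  1  1  2  3  4  5  6  7
 f  2  2  1  2  3  4  5  6
 j  3  3  2  2  3  4  5  6
 a  4  4  3  3  3  4  5  6
 i  5  5  4  4  4  4  5  6
 o  6  6  5  5  5  5  5  6
 f  7  7  6  6  6  6  6  5

6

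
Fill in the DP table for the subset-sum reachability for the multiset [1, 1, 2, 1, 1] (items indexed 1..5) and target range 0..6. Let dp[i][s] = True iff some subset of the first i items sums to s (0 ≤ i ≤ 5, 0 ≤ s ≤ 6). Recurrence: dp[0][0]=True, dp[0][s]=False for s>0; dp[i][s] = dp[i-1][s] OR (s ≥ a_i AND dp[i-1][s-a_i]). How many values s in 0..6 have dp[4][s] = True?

i\s   0   1   2   3   4   5   6
  0   T   F   F   F   F   F   F
  1   T   T   F   F   F   F   F
  2   T   T   T   F   F   F   F
  3   T   T   T   T   T   F   F
  4   T   T   T   T   T   T   F
  5   T   T   T   T   T   T   T

6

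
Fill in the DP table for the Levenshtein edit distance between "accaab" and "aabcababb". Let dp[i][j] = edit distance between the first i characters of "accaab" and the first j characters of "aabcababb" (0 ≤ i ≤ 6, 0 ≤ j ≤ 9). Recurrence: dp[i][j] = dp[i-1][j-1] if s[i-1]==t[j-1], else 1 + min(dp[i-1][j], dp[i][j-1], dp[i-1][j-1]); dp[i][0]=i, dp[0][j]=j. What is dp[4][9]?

6

   ''  a  a  b  c  a  b  a  b  b
''  0  1  2  3  4  5  6  7  8  9
 a  1  0  1  2  3  4  5  6  7  8
 c  2  1  1  2  2  3  4  5  6  7
 c  3  2  2  2  2  3  4  5  6  7
 a  4  3  2  3  3  2  3  4  5  6
 a  5  4  3  3  4  3  3  3  4  5
 b  6  5  4  3  4  4  3  4  3  4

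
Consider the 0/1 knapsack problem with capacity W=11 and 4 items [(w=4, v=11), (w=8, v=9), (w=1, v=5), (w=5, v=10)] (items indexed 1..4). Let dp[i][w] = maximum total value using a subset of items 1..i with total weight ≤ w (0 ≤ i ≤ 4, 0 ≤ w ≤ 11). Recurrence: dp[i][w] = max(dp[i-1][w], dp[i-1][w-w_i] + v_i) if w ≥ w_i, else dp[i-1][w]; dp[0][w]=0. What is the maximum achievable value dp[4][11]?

i\w   0   1   2   3   4   5   6   7   8   9  10  11
  0   0   0   0   0   0   0   0   0   0   0   0   0
  1   0   0   0   0  11  11  11  11  11  11  11  11
  2   0   0   0   0  11  11  11  11  11  11  11  11
  3   0   5   5   5  11  16  16  16  16  16  16  16
  4   0   5   5   5  11  16  16  16  16  21  26  26

26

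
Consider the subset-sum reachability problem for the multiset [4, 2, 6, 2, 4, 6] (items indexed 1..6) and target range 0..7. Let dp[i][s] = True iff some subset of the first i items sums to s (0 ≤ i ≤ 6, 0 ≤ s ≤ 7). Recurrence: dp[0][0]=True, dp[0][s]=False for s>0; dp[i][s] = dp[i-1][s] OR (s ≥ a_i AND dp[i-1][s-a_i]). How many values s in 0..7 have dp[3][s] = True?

4

i\s   0   1   2   3   4   5   6   7
  0   T   F   F   F   F   F   F   F
  1   T   F   F   F   T   F   F   F
  2   T   F   T   F   T   F   T   F
  3   T   F   T   F   T   F   T   F
  4   T   F   T   F   T   F   T   F
  5   T   F   T   F   T   F   T   F
  6   T   F   T   F   T   F   T   F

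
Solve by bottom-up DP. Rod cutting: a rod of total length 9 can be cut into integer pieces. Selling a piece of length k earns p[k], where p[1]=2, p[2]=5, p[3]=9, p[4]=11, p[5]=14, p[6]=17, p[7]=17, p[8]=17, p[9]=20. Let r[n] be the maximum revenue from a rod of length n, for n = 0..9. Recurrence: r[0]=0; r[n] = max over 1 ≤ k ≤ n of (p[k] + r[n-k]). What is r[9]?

   n    0    1    2    3    4    5    6    7    8    9
r[n]    0    2    5    9   11   14   18   20   23   27

27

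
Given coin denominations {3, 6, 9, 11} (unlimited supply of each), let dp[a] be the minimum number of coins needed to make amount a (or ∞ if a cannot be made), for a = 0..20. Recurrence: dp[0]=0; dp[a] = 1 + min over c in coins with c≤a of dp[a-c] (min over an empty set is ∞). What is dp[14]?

 a  0  1  2  3  4  5  6  7  8  9 10 11 12 13 14 15 16 17 18 19 20
dp  0  -  -  1  -  -  1  -  -  1  -  1  2  -  2  2  -  2  2  -  2
(- denotes ∞ / unreachable)

2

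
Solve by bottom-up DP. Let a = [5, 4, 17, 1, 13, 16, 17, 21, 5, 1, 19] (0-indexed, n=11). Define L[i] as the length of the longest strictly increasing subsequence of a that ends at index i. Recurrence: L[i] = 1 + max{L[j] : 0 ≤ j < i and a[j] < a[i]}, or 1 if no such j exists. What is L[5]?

   i    0    1    2    3    4    5    6    7    8    9   10
a[i]    5    4   17    1   13   16   17   21    5    1   19
L[i]    1    1    2    1    2    3    4    5    2    1    5

3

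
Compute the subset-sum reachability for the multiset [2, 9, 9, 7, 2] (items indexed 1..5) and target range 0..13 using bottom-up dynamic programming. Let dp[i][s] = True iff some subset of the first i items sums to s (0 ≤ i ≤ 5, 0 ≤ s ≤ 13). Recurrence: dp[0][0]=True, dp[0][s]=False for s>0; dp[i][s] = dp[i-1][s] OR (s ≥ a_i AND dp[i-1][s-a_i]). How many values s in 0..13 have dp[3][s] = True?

i\s   0   1   2   3   4   5   6   7   8   9  10  11  12  13
  0   T   F   F   F   F   F   F   F   F   F   F   F   F   F
  1   T   F   T   F   F   F   F   F   F   F   F   F   F   F
  2   T   F   T   F   F   F   F   F   F   T   F   T   F   F
  3   T   F   T   F   F   F   F   F   F   T   F   T   F   F
  4   T   F   T   F   F   F   F   T   F   T   F   T   F   F
  5   T   F   T   F   T   F   F   T   F   T   F   T   F   T

4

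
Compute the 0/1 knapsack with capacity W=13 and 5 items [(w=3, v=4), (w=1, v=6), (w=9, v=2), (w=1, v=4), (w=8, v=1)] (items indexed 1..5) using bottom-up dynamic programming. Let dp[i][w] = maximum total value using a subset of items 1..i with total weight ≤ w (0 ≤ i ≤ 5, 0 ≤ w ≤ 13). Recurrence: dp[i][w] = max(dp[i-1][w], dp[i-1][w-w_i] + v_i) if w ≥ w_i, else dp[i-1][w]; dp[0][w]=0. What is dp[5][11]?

14

i\w   0   1   2   3   4   5   6   7   8   9  10  11  12  13
  0   0   0   0   0   0   0   0   0   0   0   0   0   0   0
  1   0   0   0   4   4   4   4   4   4   4   4   4   4   4
  2   0   6   6   6  10  10  10  10  10  10  10  10  10  10
  3   0   6   6   6  10  10  10  10  10  10  10  10  10  12
  4   0   6  10  10  10  14  14  14  14  14  14  14  14  14
  5   0   6  10  10  10  14  14  14  14  14  14  14  14  15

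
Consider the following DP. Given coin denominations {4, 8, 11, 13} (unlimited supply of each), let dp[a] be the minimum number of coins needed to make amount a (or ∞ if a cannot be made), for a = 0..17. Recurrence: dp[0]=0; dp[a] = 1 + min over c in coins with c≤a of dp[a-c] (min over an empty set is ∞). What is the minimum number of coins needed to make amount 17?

2

 a  0  1  2  3  4  5  6  7  8  9 10 11 12 13 14 15 16 17
dp  0  -  -  -  1  -  -  -  1  -  -  1  2  1  -  2  2  2
(- denotes ∞ / unreachable)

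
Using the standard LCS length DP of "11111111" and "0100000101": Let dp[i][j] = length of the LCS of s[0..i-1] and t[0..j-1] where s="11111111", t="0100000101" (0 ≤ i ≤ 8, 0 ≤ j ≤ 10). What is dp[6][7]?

   ''  0  1  0  0  0  0  0  1  0  1
''  0  0  0  0  0  0  0  0  0  0  0
 1  0  0  1  1  1  1  1  1  1  1  1
 1  0  0  1  1  1  1  1  1  2  2  2
 1  0  0  1  1  1  1  1  1  2  2  3
 1  0  0  1  1  1  1  1  1  2  2  3
 1  0  0  1  1  1  1  1  1  2  2  3
 1  0  0  1  1  1  1  1  1  2  2  3
 1  0  0  1  1  1  1  1  1  2  2  3
 1  0  0  1  1  1  1  1  1  2  2  3

1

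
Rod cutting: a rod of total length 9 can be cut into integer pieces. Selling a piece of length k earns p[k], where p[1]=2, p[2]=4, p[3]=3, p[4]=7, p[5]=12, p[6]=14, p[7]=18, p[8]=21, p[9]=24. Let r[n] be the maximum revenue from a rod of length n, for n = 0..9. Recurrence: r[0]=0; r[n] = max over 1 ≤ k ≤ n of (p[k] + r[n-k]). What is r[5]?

12

   n    0    1    2    3    4    5    6    7    8    9
r[n]    0    2    4    6    8   12   14   18   21   24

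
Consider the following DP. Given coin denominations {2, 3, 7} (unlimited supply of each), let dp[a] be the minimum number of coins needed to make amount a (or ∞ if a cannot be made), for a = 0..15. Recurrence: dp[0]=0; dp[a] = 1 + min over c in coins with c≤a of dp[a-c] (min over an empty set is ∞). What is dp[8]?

 a  0  1  2  3  4  5  6  7  8  9 10 11 12 13 14 15
dp  0  -  1  1  2  2  2  1  3  2  2  3  3  3  2  4
(- denotes ∞ / unreachable)

3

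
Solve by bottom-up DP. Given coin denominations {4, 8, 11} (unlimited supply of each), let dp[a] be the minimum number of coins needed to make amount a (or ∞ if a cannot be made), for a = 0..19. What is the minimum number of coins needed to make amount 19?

2

 a  0  1  2  3  4  5  6  7  8  9 10 11 12 13 14 15 16 17 18 19
dp  0  -  -  -  1  -  -  -  1  -  -  1  2  -  -  2  2  -  -  2
(- denotes ∞ / unreachable)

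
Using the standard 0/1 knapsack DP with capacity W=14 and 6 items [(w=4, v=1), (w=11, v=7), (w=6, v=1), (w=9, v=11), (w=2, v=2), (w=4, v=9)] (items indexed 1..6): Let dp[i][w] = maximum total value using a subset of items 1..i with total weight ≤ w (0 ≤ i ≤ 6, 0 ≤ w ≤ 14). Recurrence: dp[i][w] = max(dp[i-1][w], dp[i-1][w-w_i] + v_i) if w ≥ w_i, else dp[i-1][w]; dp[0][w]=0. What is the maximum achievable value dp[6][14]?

20

i\w   0   1   2   3   4   5   6   7   8   9  10  11  12  13  14
  0   0   0   0   0   0   0   0   0   0   0   0   0   0   0   0
  1   0   0   0   0   1   1   1   1   1   1   1   1   1   1   1
  2   0   0   0   0   1   1   1   1   1   1   1   7   7   7   7
  3   0   0   0   0   1   1   1   1   1   1   2   7   7   7   7
  4   0   0   0   0   1   1   1   1   1  11  11  11  11  12  12
  5   0   0   2   2   2   2   3   3   3  11  11  13  13  13  13
  6   0   0   2   2   9   9  11  11  11  11  12  13  13  20  20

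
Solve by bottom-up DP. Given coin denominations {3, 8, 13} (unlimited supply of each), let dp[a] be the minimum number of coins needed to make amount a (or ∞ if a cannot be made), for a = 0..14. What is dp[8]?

1

 a  0  1  2  3  4  5  6  7  8  9 10 11 12 13 14
dp  0  -  -  1  -  -  2  -  1  3  -  2  4  1  3
(- denotes ∞ / unreachable)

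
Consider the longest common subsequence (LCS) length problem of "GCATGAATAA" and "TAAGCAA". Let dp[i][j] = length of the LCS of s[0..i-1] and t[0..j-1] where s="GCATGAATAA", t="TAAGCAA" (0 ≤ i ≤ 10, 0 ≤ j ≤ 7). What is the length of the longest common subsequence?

   ''  T  A  A  G  C  A  A
''  0  0  0  0  0  0  0  0
 G  0  0  0  0  1  1  1  1
 C  0  0  0  0  1  2  2  2
 A  0  0  1  1  1  2  3  3
 T  0  1  1  1  1  2  3  3
 G  0  1  1  1  2  2  3  3
 A  0  1  2  2  2  2  3  4
 A  0  1  2  3  3  3  3  4
 T  0  1  2  3  3  3  3  4
 A  0  1  2  3  3  3  4  4
 A  0  1  2  3  3  3  4  5

5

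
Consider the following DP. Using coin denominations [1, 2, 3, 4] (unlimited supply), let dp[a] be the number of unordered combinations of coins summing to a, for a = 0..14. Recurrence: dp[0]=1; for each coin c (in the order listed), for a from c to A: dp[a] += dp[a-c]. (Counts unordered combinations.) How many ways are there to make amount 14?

47

after  coin     0     1     2     3     4     5     6     7     8     9    10    11    12    13    14
          1     1     1     1     1     1     1     1     1     1     1     1     1     1     1     1
          2     1     1     2     2     3     3     4     4     5     5     6     6     7     7     8
          3     1     1     2     3     4     5     7     8    10    12    14    16    19    21    24
          4     1     1     2     3     5     6     9    11    15    18    23    27    34    39    47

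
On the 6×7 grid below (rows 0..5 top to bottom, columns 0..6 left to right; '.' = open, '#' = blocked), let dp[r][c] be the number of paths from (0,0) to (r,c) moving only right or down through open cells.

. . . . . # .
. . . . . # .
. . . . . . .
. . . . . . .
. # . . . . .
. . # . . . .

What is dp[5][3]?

r\c   0   1   2   3   4   5   6
  0   1   1   1   1   1   0   0
  1   1   2   3   4   5   0   0
  2   1   3   6  10  15  15  15
  3   1   4  10  20  35  50  65
  4   1   0  10  30  65 115 180
  5   1   1   0  30  95 210 390

30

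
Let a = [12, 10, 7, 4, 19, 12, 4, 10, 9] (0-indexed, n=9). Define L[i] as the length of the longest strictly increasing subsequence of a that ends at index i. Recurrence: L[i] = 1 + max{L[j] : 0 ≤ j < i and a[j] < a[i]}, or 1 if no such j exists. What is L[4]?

2

   i    0    1    2    3    4    5    6    7    8
a[i]   12   10    7    4   19   12    4   10    9
L[i]    1    1    1    1    2    2    1    2    2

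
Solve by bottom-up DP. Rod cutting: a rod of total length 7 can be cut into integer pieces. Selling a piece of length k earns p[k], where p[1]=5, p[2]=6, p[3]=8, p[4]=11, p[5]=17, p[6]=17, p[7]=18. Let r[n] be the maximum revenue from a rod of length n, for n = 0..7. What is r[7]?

35

   n    0    1    2    3    4    5    6    7
r[n]    0    5   10   15   20   25   30   35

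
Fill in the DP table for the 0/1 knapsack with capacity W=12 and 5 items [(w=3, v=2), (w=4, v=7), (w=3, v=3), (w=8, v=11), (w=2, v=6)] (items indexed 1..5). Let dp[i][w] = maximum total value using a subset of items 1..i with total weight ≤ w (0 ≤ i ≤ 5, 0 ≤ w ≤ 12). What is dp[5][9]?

i\w   0   1   2   3   4   5   6   7   8   9  10  11  12
  0   0   0   0   0   0   0   0   0   0   0   0   0   0
  1   0   0   0   2   2   2   2   2   2   2   2   2   2
  2   0   0   0   2   7   7   7   9   9   9   9   9   9
  3   0   0   0   3   7   7   7  10  10  10  12  12  12
  4   0   0   0   3   7   7   7  10  11  11  12  14  18
  5   0   0   6   6   7   9  13  13  13  16  17  17  18

16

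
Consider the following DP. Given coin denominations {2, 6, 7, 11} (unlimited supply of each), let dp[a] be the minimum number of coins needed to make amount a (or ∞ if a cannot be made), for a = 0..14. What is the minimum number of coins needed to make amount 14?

2

 a  0  1  2  3  4  5  6  7  8  9 10 11 12 13 14
dp  0  -  1  -  2  -  1  1  2  2  3  1  2  2  2
(- denotes ∞ / unreachable)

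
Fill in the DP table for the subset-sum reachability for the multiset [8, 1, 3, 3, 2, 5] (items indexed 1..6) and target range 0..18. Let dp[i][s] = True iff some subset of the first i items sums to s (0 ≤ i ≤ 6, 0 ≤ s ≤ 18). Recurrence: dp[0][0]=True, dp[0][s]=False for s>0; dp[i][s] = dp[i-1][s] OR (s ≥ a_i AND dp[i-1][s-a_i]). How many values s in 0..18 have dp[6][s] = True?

19

i\s   0   1   2   3   4   5   6   7   8   9  10  11  12  13  14  15  16  17  18
  0   T   F   F   F   F   F   F   F   F   F   F   F   F   F   F   F   F   F   F
  1   T   F   F   F   F   F   F   F   T   F   F   F   F   F   F   F   F   F   F
  2   T   T   F   F   F   F   F   F   T   T   F   F   F   F   F   F   F   F   F
  3   T   T   F   T   T   F   F   F   T   T   F   T   T   F   F   F   F   F   F
  4   T   T   F   T   T   F   T   T   T   T   F   T   T   F   T   T   F   F   F
  5   T   T   T   T   T   T   T   T   T   T   T   T   T   T   T   T   T   T   F
  6   T   T   T   T   T   T   T   T   T   T   T   T   T   T   T   T   T   T   T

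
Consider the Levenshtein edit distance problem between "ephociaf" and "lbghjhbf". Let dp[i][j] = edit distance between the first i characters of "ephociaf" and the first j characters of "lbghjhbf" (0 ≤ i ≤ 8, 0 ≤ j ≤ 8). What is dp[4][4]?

4

   ''  l  b  g  h  j  h  b  f
''  0  1  2  3  4  5  6  7  8
 e  1  1  2  3  4  5  6  7  8
 p  2  2  2  3  4  5  6  7  8
 h  3  3  3  3  3  4  5  6  7
 o  4  4  4  4  4  4  5  6  7
 c  5  5  5  5  5  5  5  6  7
 i  6  6  6  6  6  6  6  6  7
 a  7  7  7  7  7  7  7  7  7
 f  8  8  8  8  8  8  8  8  7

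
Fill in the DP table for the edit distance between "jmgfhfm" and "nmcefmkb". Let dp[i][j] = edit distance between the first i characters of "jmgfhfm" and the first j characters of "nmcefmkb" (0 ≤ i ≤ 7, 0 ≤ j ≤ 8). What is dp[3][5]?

4

   ''  n  m  c  e  f  m  k  b
''  0  1  2  3  4  5  6  7  8
 j  1  1  2  3  4  5  6  7  8
 m  2  2  1  2  3  4  5  6  7
 g  3  3  2  2  3  4  5  6  7
 f  4  4  3  3  3  3  4  5  6
 h  5  5  4  4  4  4  4  5  6
 f  6  6  5  5  5  4  5  5  6
 m  7  7  6  6  6  5  4  5  6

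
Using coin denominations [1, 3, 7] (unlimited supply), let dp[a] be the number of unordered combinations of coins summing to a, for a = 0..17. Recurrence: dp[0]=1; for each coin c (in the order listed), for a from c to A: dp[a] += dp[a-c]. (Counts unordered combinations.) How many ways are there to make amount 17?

after  coin     0     1     2     3     4     5     6     7     8     9    10    11    12    13    14    15    16    17
          1     1     1     1     1     1     1     1     1     1     1     1     1     1     1     1     1     1     1
          3     1     1     1     2     2     2     3     3     3     4     4     4     5     5     5     6     6     6
          7     1     1     1     2     2     2     3     4     4     5     6     6     7     8     9    10    11    12

12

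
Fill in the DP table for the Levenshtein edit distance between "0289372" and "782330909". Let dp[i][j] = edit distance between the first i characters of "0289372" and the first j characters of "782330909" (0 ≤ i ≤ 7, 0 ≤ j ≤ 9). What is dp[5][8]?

   ''  7  8  2  3  3  0  9  0  9
''  0  1  2  3  4  5  6  7  8  9
 0  1  1  2  3  4  5  5  6  7  8
 2  2  2  2  2  3  4  5  6  7  8
 8  3  3  2  3  3  4  5  6  7  8
 9  4  4  3  3  4  4  5  5  6  7
 3  5  5  4  4  3  4  5  6  6  7
 7  6  5  5  5  4  4  5  6  7  7
 2  7  6  6  5  5  5  5  6  7  8

6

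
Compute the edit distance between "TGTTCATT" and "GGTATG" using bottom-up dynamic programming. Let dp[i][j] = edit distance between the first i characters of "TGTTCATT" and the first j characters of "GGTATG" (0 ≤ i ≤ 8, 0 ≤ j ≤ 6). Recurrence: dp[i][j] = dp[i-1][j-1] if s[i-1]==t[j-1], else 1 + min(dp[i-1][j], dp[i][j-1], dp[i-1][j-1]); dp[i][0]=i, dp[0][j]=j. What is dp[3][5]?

   ''  G  G  T  A  T  G
''  0  1  2  3  4  5  6
 T  1  1  2  2  3  4  5
 G  2  1  1  2  3  4  4
 T  3  2  2  1  2  3  4
 T  4  3  3  2  2  2  3
 C  5  4  4  3  3  3  3
 A  6  5  5  4  3  4  4
 T  7  6  6  5  4  3  4
 T  8  7  7  6  5  4  4

3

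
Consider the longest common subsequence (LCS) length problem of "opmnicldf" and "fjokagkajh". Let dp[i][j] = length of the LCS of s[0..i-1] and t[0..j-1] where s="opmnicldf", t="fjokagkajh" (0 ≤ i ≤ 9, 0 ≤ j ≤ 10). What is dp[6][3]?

   ''  f  j  o  k  a  g  k  a  j  h
''  0  0  0  0  0  0  0  0  0  0  0
 o  0  0  0  1  1  1  1  1  1  1  1
 p  0  0  0  1  1  1  1  1  1  1  1
 m  0  0  0  1  1  1  1  1  1  1  1
 n  0  0  0  1  1  1  1  1  1  1  1
 i  0  0  0  1  1  1  1  1  1  1  1
 c  0  0  0  1  1  1  1  1  1  1  1
 l  0  0  0  1  1  1  1  1  1  1  1
 d  0  0  0  1  1  1  1  1  1  1  1
 f  0  1  1  1  1  1  1  1  1  1  1

1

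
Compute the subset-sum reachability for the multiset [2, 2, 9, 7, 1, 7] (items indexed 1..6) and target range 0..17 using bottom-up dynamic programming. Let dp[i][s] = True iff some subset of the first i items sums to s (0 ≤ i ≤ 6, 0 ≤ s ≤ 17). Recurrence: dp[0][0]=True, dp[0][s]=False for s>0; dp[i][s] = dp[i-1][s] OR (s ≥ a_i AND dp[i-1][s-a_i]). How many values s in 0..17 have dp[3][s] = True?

6

i\s   0   1   2   3   4   5   6   7   8   9  10  11  12  13  14  15  16  17
  0   T   F   F   F   F   F   F   F   F   F   F   F   F   F   F   F   F   F
  1   T   F   T   F   F   F   F   F   F   F   F   F   F   F   F   F   F   F
  2   T   F   T   F   T   F   F   F   F   F   F   F   F   F   F   F   F   F
  3   T   F   T   F   T   F   F   F   F   T   F   T   F   T   F   F   F   F
  4   T   F   T   F   T   F   F   T   F   T   F   T   F   T   F   F   T   F
  5   T   T   T   T   T   T   F   T   T   T   T   T   T   T   T   F   T   T
  6   T   T   T   T   T   T   F   T   T   T   T   T   T   T   T   T   T   T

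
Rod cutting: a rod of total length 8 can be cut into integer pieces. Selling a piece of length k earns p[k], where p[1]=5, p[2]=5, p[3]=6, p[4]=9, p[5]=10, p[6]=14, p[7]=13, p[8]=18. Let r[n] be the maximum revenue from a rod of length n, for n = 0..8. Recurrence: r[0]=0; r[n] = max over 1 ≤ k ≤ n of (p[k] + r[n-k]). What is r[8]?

40

   n    0    1    2    3    4    5    6    7    8
r[n]    0    5   10   15   20   25   30   35   40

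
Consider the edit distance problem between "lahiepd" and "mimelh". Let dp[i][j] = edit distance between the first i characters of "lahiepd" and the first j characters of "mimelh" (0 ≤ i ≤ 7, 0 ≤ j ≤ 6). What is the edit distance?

   ''  m  i  m  e  l  h
''  0  1  2  3  4  5  6
 l  1  1  2  3  4  4  5
 a  2  2  2  3  4  5  5
 h  3  3  3  3  4  5  5
 i  4  4  3  4  4  5  6
 e  5  5  4  4  4  5  6
 p  6  6  5  5  5  5  6
 d  7  7  6  6  6  6  6

6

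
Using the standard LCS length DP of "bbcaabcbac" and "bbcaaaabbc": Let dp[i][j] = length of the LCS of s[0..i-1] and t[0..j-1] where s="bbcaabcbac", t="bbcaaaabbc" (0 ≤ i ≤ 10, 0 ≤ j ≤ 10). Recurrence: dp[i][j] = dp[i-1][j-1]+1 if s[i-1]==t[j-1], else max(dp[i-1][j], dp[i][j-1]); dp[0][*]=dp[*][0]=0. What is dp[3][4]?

   ''  b  b  c  a  a  a  a  b  b  c
''  0  0  0  0  0  0  0  0  0  0  0
 b  0  1  1  1  1  1  1  1  1  1  1
 b  0  1  2  2  2  2  2  2  2  2  2
 c  0  1  2  3  3  3  3  3  3  3  3
 a  0  1  2  3  4  4  4  4  4  4  4
 a  0  1  2  3  4  5  5  5  5  5  5
 b  0  1  2  3  4  5  5  5  6  6  6
 c  0  1  2  3  4  5  5  5  6  6  7
 b  0  1  2  3  4  5  5  5  6  7  7
 a  0  1  2  3  4  5  6  6  6  7  7
 c  0  1  2  3  4  5  6  6  6  7  8

3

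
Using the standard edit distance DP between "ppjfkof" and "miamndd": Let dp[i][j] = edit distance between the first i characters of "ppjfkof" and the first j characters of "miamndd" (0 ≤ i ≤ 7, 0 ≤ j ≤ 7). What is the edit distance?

7

   ''  m  i  a  m  n  d  d
''  0  1  2  3  4  5  6  7
 p  1  1  2  3  4  5  6  7
 p  2  2  2  3  4  5  6  7
 j  3  3  3  3  4  5  6  7
 f  4  4  4  4  4  5  6  7
 k  5  5  5  5  5  5  6  7
 o  6  6  6  6  6  6  6  7
 f  7  7  7  7  7  7  7  7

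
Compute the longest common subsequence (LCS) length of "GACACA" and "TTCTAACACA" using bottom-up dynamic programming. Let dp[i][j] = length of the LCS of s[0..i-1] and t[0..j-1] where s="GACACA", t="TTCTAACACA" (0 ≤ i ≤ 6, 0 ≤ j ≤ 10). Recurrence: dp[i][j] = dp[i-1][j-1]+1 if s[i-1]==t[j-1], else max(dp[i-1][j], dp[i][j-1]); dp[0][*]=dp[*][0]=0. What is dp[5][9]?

4

   ''  T  T  C  T  A  A  C  A  C  A
''  0  0  0  0  0  0  0  0  0  0  0
 G  0  0  0  0  0  0  0  0  0  0  0
 A  0  0  0  0  0  1  1  1  1  1  1
 C  0  0  0  1  1  1  1  2  2  2  2
 A  0  0  0  1  1  2  2  2  3  3  3
 C  0  0  0  1  1  2  2  3  3  4  4
 A  0  0  0  1  1  2  3  3  4  4  5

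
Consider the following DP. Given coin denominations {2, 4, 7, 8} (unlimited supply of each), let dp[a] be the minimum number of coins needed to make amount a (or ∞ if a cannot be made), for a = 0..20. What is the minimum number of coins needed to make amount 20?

3

 a  0  1  2  3  4  5  6  7  8  9 10 11 12 13 14 15 16 17 18 19 20
dp  0  -  1  -  1  -  2  1  1  2  2  2  2  3  2  2  2  3  3  3  3
(- denotes ∞ / unreachable)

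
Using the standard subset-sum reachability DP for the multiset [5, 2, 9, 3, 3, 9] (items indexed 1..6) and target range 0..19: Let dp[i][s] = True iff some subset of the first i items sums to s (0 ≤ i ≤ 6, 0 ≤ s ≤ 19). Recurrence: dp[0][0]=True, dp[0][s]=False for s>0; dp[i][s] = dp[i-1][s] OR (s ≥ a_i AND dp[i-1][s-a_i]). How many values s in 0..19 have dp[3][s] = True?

8

i\s   0   1   2   3   4   5   6   7   8   9  10  11  12  13  14  15  16  17  18  19
  0   T   F   F   F   F   F   F   F   F   F   F   F   F   F   F   F   F   F   F   F
  1   T   F   F   F   F   T   F   F   F   F   F   F   F   F   F   F   F   F   F   F
  2   T   F   T   F   F   T   F   T   F   F   F   F   F   F   F   F   F   F   F   F
  3   T   F   T   F   F   T   F   T   F   T   F   T   F   F   T   F   T   F   F   F
  4   T   F   T   T   F   T   F   T   T   T   T   T   T   F   T   F   T   T   F   T
  5   T   F   T   T   F   T   T   T   T   T   T   T   T   T   T   T   T   T   F   T
  6   T   F   T   T   F   T   T   T   T   T   T   T   T   T   T   T   T   T   T   T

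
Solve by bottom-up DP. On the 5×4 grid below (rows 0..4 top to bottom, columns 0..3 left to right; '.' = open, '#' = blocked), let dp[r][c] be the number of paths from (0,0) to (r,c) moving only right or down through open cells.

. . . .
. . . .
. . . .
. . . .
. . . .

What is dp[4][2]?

15

r\c   0   1   2   3
  0   1   1   1   1
  1   1   2   3   4
  2   1   3   6  10
  3   1   4  10  20
  4   1   5  15  35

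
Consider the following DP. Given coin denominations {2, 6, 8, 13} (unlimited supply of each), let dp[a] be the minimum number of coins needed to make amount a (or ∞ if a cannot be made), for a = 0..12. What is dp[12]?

2

 a  0  1  2  3  4  5  6  7  8  9 10 11 12
dp  0  -  1  -  2  -  1  -  1  -  2  -  2
(- denotes ∞ / unreachable)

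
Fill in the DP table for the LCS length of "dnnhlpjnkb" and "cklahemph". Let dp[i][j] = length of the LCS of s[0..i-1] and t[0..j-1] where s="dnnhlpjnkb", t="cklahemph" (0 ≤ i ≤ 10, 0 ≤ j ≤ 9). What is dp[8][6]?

   ''  c  k  l  a  h  e  m  p  h
''  0  0  0  0  0  0  0  0  0  0
 d  0  0  0  0  0  0  0  0  0  0
 n  0  0  0  0  0  0  0  0  0  0
 n  0  0  0  0  0  0  0  0  0  0
 h  0  0  0  0  0  1  1  1  1  1
 l  0  0  0  1  1  1  1  1  1  1
 p  0  0  0  1  1  1  1  1  2  2
 j  0  0  0  1  1  1  1  1  2  2
 n  0  0  0  1  1  1  1  1  2  2
 k  0  0  1  1  1  1  1  1  2  2
 b  0  0  1  1  1  1  1  1  2  2

1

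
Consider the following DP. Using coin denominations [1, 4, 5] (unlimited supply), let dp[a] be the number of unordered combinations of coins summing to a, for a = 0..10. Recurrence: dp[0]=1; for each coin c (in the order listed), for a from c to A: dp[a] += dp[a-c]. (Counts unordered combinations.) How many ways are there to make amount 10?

after  coin     0     1     2     3     4     5     6     7     8     9    10
          1     1     1     1     1     1     1     1     1     1     1     1
          4     1     1     1     1     2     2     2     2     3     3     3
          5     1     1     1     1     2     3     3     3     4     5     6

6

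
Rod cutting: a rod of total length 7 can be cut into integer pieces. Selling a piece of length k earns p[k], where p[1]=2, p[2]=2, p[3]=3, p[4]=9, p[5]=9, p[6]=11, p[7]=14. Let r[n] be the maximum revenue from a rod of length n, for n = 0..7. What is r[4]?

   n    0    1    2    3    4    5    6    7
r[n]    0    2    4    6    9   11   13   15

9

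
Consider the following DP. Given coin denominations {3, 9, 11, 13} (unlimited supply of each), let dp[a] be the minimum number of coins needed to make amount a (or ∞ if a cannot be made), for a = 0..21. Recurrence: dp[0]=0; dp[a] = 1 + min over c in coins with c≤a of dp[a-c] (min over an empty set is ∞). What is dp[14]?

 a  0  1  2  3  4  5  6  7  8  9 10 11 12 13 14 15 16 17 18 19 20 21
dp  0  -  -  1  -  -  2  -  -  1  -  1  2  1  2  3  2  3  2  3  2  3
(- denotes ∞ / unreachable)

2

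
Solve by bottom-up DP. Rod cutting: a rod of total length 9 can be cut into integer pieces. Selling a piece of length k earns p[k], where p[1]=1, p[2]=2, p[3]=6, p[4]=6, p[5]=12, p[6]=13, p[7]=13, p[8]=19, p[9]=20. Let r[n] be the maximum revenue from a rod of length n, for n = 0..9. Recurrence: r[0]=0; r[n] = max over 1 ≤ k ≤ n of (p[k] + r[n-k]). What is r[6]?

   n    0    1    2    3    4    5    6    7    8    9
r[n]    0    1    2    6    7   12   13   14   19   20

13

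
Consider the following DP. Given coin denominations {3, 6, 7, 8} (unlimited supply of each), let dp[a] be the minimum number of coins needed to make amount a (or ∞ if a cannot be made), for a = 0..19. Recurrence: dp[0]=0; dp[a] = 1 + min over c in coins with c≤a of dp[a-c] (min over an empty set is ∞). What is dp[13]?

2

 a  0  1  2  3  4  5  6  7  8  9 10 11 12 13 14 15 16 17 18 19
dp  0  -  -  1  -  -  1  1  1  2  2  2  2  2  2  2  2  3  3  3
(- denotes ∞ / unreachable)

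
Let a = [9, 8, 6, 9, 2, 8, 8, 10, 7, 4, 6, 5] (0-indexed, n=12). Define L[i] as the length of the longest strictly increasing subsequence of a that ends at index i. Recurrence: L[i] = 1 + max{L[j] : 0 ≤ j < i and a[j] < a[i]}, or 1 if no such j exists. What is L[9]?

2

   i    0    1    2    3    4    5    6    7    8    9   10   11
a[i]    9    8    6    9    2    8    8   10    7    4    6    5
L[i]    1    1    1    2    1    2    2    3    2    2    3    3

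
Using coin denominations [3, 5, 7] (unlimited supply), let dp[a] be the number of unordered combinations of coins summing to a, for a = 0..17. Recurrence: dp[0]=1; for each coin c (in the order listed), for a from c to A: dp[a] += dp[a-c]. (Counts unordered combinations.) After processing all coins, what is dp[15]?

after  coin     0     1     2     3     4     5     6     7     8     9    10    11    12    13    14    15    16    17
          3     1     0     0     1     0     0     1     0     0     1     0     0     1     0     0     1     0     0
          5     1     0     0     1     0     1     1     0     1     1     1     1     1     1     1     2     1     1
          7     1     0     0     1     0     1     1     1     1     1     2     1     2     2     2     3     2     3

3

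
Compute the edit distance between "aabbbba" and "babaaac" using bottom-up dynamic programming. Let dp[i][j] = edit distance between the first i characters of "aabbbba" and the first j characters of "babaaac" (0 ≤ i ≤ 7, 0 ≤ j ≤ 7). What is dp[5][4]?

   ''  b  a  b  a  a  a  c
''  0  1  2  3  4  5  6  7
 a  1  1  1  2  3  4  5  6
 a  2  2  1  2  2  3  4  5
 b  3  2  2  1  2  3  4  5
 b  4  3  3  2  2  3  4  5
 b  5  4  4  3  3  3  4  5
 b  6  5  5  4  4  4  4  5
 a  7  6  5  5  4  4  4  5

3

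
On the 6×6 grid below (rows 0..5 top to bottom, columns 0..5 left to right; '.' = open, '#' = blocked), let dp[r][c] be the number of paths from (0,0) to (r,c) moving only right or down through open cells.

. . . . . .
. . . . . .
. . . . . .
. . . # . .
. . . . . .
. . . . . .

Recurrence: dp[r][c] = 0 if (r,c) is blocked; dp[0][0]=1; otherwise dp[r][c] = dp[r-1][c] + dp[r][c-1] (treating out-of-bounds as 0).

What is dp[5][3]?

r\c   0   1   2   3   4   5
  0   1   1   1   1   1   1
  1   1   2   3   4   5   6
  2   1   3   6  10  15  21
  3   1   4  10   0  15  36
  4   1   5  15  15  30  66
  5   1   6  21  36  66 132

36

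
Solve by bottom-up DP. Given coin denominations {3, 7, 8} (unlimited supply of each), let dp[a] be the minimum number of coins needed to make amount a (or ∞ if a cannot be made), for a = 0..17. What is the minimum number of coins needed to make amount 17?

 a  0  1  2  3  4  5  6  7  8  9 10 11 12 13 14 15 16 17
dp  0  -  -  1  -  -  2  1  1  3  2  2  4  3  2  2  2  3
(- denotes ∞ / unreachable)

3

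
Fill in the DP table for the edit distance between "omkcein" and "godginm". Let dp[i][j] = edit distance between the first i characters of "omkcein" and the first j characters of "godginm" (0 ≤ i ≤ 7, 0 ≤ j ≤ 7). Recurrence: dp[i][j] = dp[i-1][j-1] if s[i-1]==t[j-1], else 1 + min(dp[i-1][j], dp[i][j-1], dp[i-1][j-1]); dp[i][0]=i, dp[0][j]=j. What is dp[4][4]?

4

   ''  g  o  d  g  i  n  m
''  0  1  2  3  4  5  6  7
 o  1  1  1  2  3  4  5  6
 m  2  2  2  2  3  4  5  5
 k  3  3  3  3  3  4  5  6
 c  4  4  4  4  4  4  5  6
 e  5  5  5  5  5  5  5  6
 i  6  6  6  6  6  5  6  6
 n  7  7  7  7  7  6  5  6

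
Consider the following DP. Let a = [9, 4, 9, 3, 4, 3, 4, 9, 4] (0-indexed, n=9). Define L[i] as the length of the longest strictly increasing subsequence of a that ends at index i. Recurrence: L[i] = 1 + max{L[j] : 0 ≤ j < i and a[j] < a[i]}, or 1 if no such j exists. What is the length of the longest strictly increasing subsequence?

   i    0    1    2    3    4    5    6    7    8
a[i]    9    4    9    3    4    3    4    9    4
L[i]    1    1    2    1    2    1    2    3    2

3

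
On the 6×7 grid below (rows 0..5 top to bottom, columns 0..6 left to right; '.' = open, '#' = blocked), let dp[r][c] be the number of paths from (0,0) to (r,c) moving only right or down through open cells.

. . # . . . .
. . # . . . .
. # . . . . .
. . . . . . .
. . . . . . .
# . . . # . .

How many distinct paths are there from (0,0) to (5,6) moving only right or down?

13

r\c   0   1   2   3   4   5   6
  0   1   1   0   0   0   0   0
  1   1   2   0   0   0   0   0
  2   1   0   0   0   0   0   0
  3   1   1   1   1   1   1   1
  4   1   2   3   4   5   6   7
  5   0   2   5   9   0   6  13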